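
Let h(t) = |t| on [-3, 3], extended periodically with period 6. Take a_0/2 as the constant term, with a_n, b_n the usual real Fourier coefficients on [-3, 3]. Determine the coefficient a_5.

a_5 = 1/3 ∫_{-3}^{3} h(t) cos(5*pi*t/3) dt.
h is even and cos(5*pi*t/3) is even, so the integrand is even and a_5 = 2/3 ∫_0^{3} h(t) cos(5*pi*t/3) dt.
Integrating by parts (boundary term plus one more integral), an antiderivative of (t) cos(5*pi*t/3) is 3*t*sin(5*pi*t/3)/(5*pi) + 9*cos(5*pi*t/3)/(25*pi**2); evaluating from 0 to 3: ∫_{0}^{3} (t) cos(5*pi*t/3) dt = (-9/(25*pi**2)) - (9/(25*pi**2)) = -18/(25*pi**2).
Hence a_5 = (2/3)·(-18/(25*pi**2)) = -12/(25*pi**2).

-12/(25*pi**2)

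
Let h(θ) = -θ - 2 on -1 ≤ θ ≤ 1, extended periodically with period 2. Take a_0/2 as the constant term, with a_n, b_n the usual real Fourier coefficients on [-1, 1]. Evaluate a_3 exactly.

a_3 = ∫_{-1}^{1} h(θ) cos(3*pi*θ) dθ.
Integrating by parts (boundary term plus one more integral), an antiderivative of (-θ - 2) cos(3*pi*θ) is -θ*sin(3*pi*θ)/(3*pi) - 2*sin(3*pi*θ)/(3*pi) - cos(3*pi*θ)/(9*pi**2); evaluating from -1 to 1: ∫_{-1}^{1} (-θ - 2) cos(3*pi*θ) dθ = (1/(9*pi**2)) - (1/(9*pi**2)) = 0.
Hence a_3 = 0.

0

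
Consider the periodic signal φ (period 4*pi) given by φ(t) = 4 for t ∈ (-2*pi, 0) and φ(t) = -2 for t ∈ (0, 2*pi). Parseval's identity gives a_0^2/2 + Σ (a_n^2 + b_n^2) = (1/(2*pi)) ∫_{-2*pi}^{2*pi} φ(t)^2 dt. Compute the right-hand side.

(1/(2*pi)) ∫_{-2*pi}^{2*pi} φ(t)^2 dt = (1/(2*pi)) · (40*pi) = 20.

20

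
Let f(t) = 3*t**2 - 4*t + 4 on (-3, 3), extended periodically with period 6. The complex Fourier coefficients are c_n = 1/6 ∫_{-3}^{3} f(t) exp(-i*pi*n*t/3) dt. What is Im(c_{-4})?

3/pi

Since f is real-valued, Im(c_{-4}) = -1/6 ∫_{-3}^{3} f(t) sin(-4*pi*t/3) dt = b_{4}/2.
Integrating by parts twice (tabular method), an antiderivative of (3*t**2 - 4*t + 4) sin(-4*pi*t/3) is 9*t**2*cos(4*pi*t/3)/(4*pi) - 27*t*sin(4*pi*t/3)/(8*pi**2) - 3*t*cos(4*pi*t/3)/pi + 9*sin(4*pi*t/3)/(4*pi**2) - 81*cos(4*pi*t/3)/(32*pi**3) + 3*cos(4*pi*t/3)/pi; evaluating from -3 to 3: ∫_{-3}^{3} (3*t**2 - 4*t + 4) sin(-4*pi*t/3) dt = (3*(-27 + 152*pi**2)/(32*pi**3)) - (3*(-27 + 344*pi**2)/(32*pi**3)) = -18/pi.
Hence Im(c_{-4}) = (-1/6)·(-18/pi) = 3/pi.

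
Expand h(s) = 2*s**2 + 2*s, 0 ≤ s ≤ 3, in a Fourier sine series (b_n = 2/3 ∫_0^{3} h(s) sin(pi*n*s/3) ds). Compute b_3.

b_3 = 2/3 ∫_0^{3} (2*s**2 + 2*s) sin(pi*s) ds.
Integrating by parts twice (tabular method), an antiderivative of (2*s**2 + 2*s) sin(pi*s) is -2*s**2*cos(pi*s)/pi + 4*s*sin(pi*s)/pi**2 - 2*s*cos(pi*s)/pi + 2*sin(pi*s)/pi**2 + 4*cos(pi*s)/pi**3; evaluating from 0 to 3: ∫_{0}^{3} (2*s**2 + 2*s) sin(pi*s) ds = (-4/pi**3 + 24/pi) - (4/pi**3) = -8/pi**3 + 24/pi.
Hence b_3 = (2/3)·(-8/pi**3 + 24/pi) = -16/(3*pi**3) + 16/pi.

-16/(3*pi**3) + 16/pi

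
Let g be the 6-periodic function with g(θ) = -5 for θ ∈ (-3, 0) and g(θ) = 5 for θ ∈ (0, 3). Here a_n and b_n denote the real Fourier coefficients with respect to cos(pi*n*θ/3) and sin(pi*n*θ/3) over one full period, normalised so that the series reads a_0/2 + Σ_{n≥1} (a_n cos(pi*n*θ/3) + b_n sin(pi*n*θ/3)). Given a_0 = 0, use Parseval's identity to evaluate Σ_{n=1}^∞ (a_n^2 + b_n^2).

Parseval: a_0^2/2 + Σ_{n≥1} (a_n^2+b_n^2) = 1/3 ∫_{-3}^{3} g(θ)^2 dθ = 50.
Subtract a_0^2/2 = 0: Σ (a_n^2+b_n^2) = 50.

50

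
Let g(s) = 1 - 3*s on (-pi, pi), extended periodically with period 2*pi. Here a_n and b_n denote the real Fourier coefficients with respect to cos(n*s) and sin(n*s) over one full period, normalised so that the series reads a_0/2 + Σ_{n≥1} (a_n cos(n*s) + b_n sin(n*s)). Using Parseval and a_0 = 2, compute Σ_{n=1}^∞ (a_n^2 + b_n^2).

6*pi**2

Parseval: a_0^2/2 + Σ_{n≥1} (a_n^2+b_n^2) = 1/pi ∫_{-pi}^{pi} g(s)^2 ds = 2 + 6*pi**2.
Subtract a_0^2/2 = 2: Σ (a_n^2+b_n^2) = 6*pi**2.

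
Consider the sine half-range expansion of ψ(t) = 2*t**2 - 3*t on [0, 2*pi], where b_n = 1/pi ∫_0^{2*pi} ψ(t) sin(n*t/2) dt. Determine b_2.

6 - 8*pi

b_2 = 1/pi ∫_0^{2*pi} (2*t**2 - 3*t) sin(t) dt.
Integrating by parts twice (tabular method), an antiderivative of (2*t**2 - 3*t) sin(t) is -2*t**2*cos(t) + 4*t*sin(t) + 3*t*cos(t) - 3*sin(t) + 4*cos(t); evaluating from 0 to 2*pi: ∫_{0}^{2*pi} (2*t**2 - 3*t) sin(t) dt = (-8*pi**2 + 4 + 6*pi) - (4) = 2*pi*(3 - 4*pi).
Hence b_2 = (1/pi)·(2*pi*(3 - 4*pi)) = 6 - 8*pi.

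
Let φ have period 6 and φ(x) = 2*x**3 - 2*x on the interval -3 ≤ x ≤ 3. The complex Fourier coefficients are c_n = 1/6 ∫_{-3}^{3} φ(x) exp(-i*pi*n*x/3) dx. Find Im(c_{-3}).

Since φ is real-valued, Im(c_{-3}) = -1/6 ∫_{-3}^{3} φ(x) sin(-pi*x) dx = b_{3}/2.
φ is odd and sin(-pi*x) is odd, so the integrand is even: ∫_{-3}^{3} φ(x) sin(-pi*x) dx = 2∫_0^{3} φ(x) sin(-pi*x) dx.
Integrating by parts three times (tabular method), an antiderivative of (2*x**3 - 2*x) sin(-pi*x) is 2*x**3*cos(pi*x)/pi - 6*x**2*sin(pi*x)/pi**2 - 2*x*cos(pi*x)/pi - 12*x*cos(pi*x)/pi**3 + 12*sin(pi*x)/pi**4 + 2*sin(pi*x)/pi**2; evaluating from 0 to 3: ∫_{0}^{3} (2*x**3 - 2*x) sin(-pi*x) dx = (-48/pi + 36/pi**3) - (0) = -48/pi + 36/pi**3.
So ∫_{-3}^{3} φ(x) sin(-pi*x) dx = -96/pi + 72/pi**3.
Hence Im(c_{-3}) = (-1/6)·(-96/pi + 72/pi**3) = -12/pi**3 + 16/pi.

-12/pi**3 + 16/pi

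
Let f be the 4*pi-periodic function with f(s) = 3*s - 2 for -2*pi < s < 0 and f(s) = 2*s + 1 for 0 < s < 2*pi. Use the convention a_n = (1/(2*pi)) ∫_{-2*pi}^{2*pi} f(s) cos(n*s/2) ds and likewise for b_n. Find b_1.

6/pi + 10

b_1 = (1/(2*pi)) ∫_{-2*pi}^{2*pi} f(s) sin(s/2) ds.
Split the integral at the breakpoints.
Integrating by parts (boundary term plus one more integral), an antiderivative of (3*s - 2) sin(s/2) is -6*s*cos(s/2) + 12*sin(s/2) + 4*cos(s/2); evaluating from -2*pi to 0: ∫_{-2*pi}^{0} (3*s - 2) sin(s/2) ds = (4) - (-12*pi - 4) = 8 + 12*pi.
Integrating by parts (boundary term plus one more integral), an antiderivative of (2*s + 1) sin(s/2) is -4*s*cos(s/2) + 8*sin(s/2) - 2*cos(s/2); evaluating from 0 to 2*pi: ∫_{0}^{2*pi} (2*s + 1) sin(s/2) ds = (2 + 8*pi) - (-2) = 4 + 8*pi.
Summing the pieces and multiplying by (1/(2*pi)) gives b_1 = 6/pi + 10.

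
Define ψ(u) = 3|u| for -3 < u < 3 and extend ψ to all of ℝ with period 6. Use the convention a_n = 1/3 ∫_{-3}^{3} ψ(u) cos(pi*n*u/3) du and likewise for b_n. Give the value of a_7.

a_7 = 1/3 ∫_{-3}^{3} ψ(u) cos(7*pi*u/3) du.
ψ is even and cos(7*pi*u/3) is even, so the integrand is even and a_7 = 2/3 ∫_0^{3} ψ(u) cos(7*pi*u/3) du.
Integrating by parts (boundary term plus one more integral), an antiderivative of (3*u) cos(7*pi*u/3) is 9*u*sin(7*pi*u/3)/(7*pi) + 27*cos(7*pi*u/3)/(49*pi**2); evaluating from 0 to 3: ∫_{0}^{3} (3*u) cos(7*pi*u/3) du = (-27/(49*pi**2)) - (27/(49*pi**2)) = -54/(49*pi**2).
Hence a_7 = (2/3)·(-54/(49*pi**2)) = -36/(49*pi**2).

-36/(49*pi**2)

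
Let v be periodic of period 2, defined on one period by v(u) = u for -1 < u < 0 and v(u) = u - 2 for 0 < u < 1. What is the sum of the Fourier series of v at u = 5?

u = 5 differs from u = 1 by 2 full period(s), and the series is 2-periodic.
v is continuous at u = 1 with value -1, so the series converges to -1 there.

-1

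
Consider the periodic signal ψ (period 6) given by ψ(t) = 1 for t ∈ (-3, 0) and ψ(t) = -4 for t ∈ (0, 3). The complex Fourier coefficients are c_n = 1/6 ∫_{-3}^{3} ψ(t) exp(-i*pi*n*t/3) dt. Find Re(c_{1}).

Since ψ is real-valued, Re(c_{1}) = 1/6 ∫_{-3}^{3} ψ(t) cos(pi*t/3) dt = a_{1}/2.
Split the integral at the breakpoints.
Directly, an antiderivative of (1) cos(pi*t/3) is 3*sin(pi*t/3)/pi; evaluating from -3 to 0: ∫_{-3}^{0} (1) cos(pi*t/3) dt = (0) - (0) = 0.
Directly, an antiderivative of (-4) cos(pi*t/3) is -12*sin(pi*t/3)/pi; evaluating from 0 to 3: ∫_{0}^{3} (-4) cos(pi*t/3) dt = (0) - (0) = 0.
So ∫_{-3}^{3} ψ(t) cos(pi*t/3) dt = 0.
Hence Re(c_{1}) = (1/6)·(0) = 0.

0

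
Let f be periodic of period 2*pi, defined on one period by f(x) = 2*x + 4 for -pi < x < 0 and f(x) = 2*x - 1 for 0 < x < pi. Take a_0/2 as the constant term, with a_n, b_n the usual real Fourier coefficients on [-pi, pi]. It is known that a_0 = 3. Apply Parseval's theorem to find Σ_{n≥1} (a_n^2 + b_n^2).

Parseval: a_0^2/2 + Σ_{n≥1} (a_n^2+b_n^2) = 1/pi ∫_{-pi}^{pi} f(x)^2 dx = -10*pi + 17 + 8*pi**2/3.
Subtract a_0^2/2 = 9/2: Σ (a_n^2+b_n^2) = -10*pi + 25/2 + 8*pi**2/3.

-10*pi + 25/2 + 8*pi**2/3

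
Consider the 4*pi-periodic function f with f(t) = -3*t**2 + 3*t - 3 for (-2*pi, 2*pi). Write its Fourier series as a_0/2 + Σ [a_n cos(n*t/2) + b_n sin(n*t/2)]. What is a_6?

-4/3

a_6 = (1/(2*pi)) ∫_{-2*pi}^{2*pi} f(t) cos(3*t) dt.
Integrating by parts twice (tabular method), an antiderivative of (-3*t**2 + 3*t - 3) cos(3*t) is -t**2*sin(3*t) + t*sin(3*t) - 2*t*cos(3*t)/3 - 7*sin(3*t)/9 + cos(3*t)/3; evaluating from -2*pi to 2*pi: ∫_{-2*pi}^{2*pi} (-3*t**2 + 3*t - 3) cos(3*t) dt = (1/3 - 4*pi/3) - (1/3 + 4*pi/3) = -8*pi/3.
Hence a_6 = (1/(2*pi))·(-8*pi/3) = -4/3.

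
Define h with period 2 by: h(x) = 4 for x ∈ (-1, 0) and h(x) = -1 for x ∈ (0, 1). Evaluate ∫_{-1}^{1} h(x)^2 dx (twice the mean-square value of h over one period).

∫_{-1}^{1} h(x)^2 dx = 17.

17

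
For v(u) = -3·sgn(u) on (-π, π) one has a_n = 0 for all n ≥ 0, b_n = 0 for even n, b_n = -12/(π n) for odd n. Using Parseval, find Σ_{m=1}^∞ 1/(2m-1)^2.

pi**2/8

Parseval: Σ b_n^2 = (1/π) ∫_{-π}^{π} v(u)^2 du = 18.
Only odd n contribute, with b_n^2 = 144/(π^2 n^2), so Σ_{m≥1} 1/(2m-1)^2 = π^2·(18)/144 = pi**2/8.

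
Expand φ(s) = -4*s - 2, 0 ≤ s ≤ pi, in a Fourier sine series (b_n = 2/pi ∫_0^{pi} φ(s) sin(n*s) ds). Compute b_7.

8*(-pi - 1)/(7*pi)

b_7 = 2/pi ∫_0^{pi} (-4*s - 2) sin(7*s) ds.
Integrating by parts (boundary term plus one more integral), an antiderivative of (-4*s - 2) sin(7*s) is 4*s*cos(7*s)/7 - 4*sin(7*s)/49 + 2*cos(7*s)/7; evaluating from 0 to pi: ∫_{0}^{pi} (-4*s - 2) sin(7*s) ds = (-4*pi/7 - 2/7) - (2/7) = -4*pi/7 - 4/7.
Hence b_7 = (2/pi)·(-4*pi/7 - 4/7) = 8*(-pi - 1)/(7*pi).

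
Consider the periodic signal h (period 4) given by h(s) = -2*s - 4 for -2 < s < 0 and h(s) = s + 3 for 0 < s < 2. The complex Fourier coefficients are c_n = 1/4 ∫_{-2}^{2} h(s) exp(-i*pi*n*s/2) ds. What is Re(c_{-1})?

Since h is real-valued, Re(c_{-1}) = 1/4 ∫_{-2}^{2} h(s) cos(-pi*s/2) ds = a_{1}/2.
Split the integral at the breakpoints.
Integrating by parts (boundary term plus one more integral), an antiderivative of (-2*s - 4) cos(-pi*s/2) is -4*s*sin(pi*s/2)/pi - 8*sin(pi*s/2)/pi - 8*cos(pi*s/2)/pi**2; evaluating from -2 to 0: ∫_{-2}^{0} (-2*s - 4) cos(-pi*s/2) ds = (-8/pi**2) - (8/pi**2) = -16/pi**2.
Integrating by parts (boundary term plus one more integral), an antiderivative of (s + 3) cos(-pi*s/2) is 2*s*sin(pi*s/2)/pi + 6*sin(pi*s/2)/pi + 4*cos(pi*s/2)/pi**2; evaluating from 0 to 2: ∫_{0}^{2} (s + 3) cos(-pi*s/2) ds = (-4/pi**2) - (4/pi**2) = -8/pi**2.
So ∫_{-2}^{2} h(s) cos(-pi*s/2) ds = -24/pi**2.
Hence Re(c_{-1}) = (1/4)·(-24/pi**2) = -6/pi**2.

-6/pi**2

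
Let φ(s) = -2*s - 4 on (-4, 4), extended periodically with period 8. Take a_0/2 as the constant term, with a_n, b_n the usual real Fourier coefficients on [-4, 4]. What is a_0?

-8

a_0 = 1/4 ∫_{-4}^{4} φ(s) ds = 1/4 · (-32) = -8.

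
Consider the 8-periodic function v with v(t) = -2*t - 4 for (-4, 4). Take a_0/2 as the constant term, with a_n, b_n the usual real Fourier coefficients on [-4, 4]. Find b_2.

b_2 = 1/4 ∫_{-4}^{4} v(t) sin(pi*t/2) dt.
Integrating by parts (boundary term plus one more integral), an antiderivative of (-2*t - 4) sin(pi*t/2) is 4*t*cos(pi*t/2)/pi - 8*sin(pi*t/2)/pi**2 + 8*cos(pi*t/2)/pi; evaluating from -4 to 4: ∫_{-4}^{4} (-2*t - 4) sin(pi*t/2) dt = (24/pi) - (-8/pi) = 32/pi.
Hence b_2 = (1/4)·(32/pi) = 8/pi.

8/pi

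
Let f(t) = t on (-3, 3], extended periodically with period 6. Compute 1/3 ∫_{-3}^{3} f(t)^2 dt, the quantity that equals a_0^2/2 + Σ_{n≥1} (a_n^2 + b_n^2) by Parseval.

1/3 ∫_{-3}^{3} f(t)^2 dt = 1/3 · (18) = 6.

6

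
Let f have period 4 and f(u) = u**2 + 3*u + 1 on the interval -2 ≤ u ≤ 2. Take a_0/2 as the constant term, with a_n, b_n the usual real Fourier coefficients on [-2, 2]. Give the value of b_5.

12/(5*pi)

b_5 = 1/2 ∫_{-2}^{2} f(u) sin(5*pi*u/2) du.
Integrating by parts twice (tabular method), an antiderivative of (u**2 + 3*u + 1) sin(5*pi*u/2) is -2*u**2*cos(5*pi*u/2)/(5*pi) + 8*u*sin(5*pi*u/2)/(25*pi**2) - 6*u*cos(5*pi*u/2)/(5*pi) + 12*sin(5*pi*u/2)/(25*pi**2) - 2*cos(5*pi*u/2)/(5*pi) + 16*cos(5*pi*u/2)/(125*pi**3); evaluating from -2 to 2: ∫_{-2}^{2} (u**2 + 3*u + 1) sin(5*pi*u/2) du = (2*(-8 + 275*pi**2)/(125*pi**3)) - (2*(-25*pi**2 - 8)/(125*pi**3)) = 24/(5*pi).
Hence b_5 = (1/2)·(24/(5*pi)) = 12/(5*pi).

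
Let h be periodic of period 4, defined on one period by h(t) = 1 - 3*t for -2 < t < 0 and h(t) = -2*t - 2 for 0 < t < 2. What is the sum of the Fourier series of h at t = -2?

t = -2 differs from t = 2 by -1 full period(s), and the series is 4-periodic.
At t = 2 the one-sided limits are h(2^-) = -6 and h(2^+) = 7.
By Dirichlet's theorem the series converges to their average, [(-6) + (7)]/2 = 1/2.

1/2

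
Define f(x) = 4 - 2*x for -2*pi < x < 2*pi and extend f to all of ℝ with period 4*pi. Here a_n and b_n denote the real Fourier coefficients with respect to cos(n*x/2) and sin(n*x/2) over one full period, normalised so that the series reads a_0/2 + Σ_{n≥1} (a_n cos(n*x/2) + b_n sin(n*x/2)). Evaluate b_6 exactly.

4/3

b_6 = (1/(2*pi)) ∫_{-2*pi}^{2*pi} f(x) sin(3*x) dx.
Integrating by parts (boundary term plus one more integral), an antiderivative of (4 - 2*x) sin(3*x) is 2*x*cos(3*x)/3 - 2*sin(3*x)/9 - 4*cos(3*x)/3; evaluating from -2*pi to 2*pi: ∫_{-2*pi}^{2*pi} (4 - 2*x) sin(3*x) dx = (-4/3 + 4*pi/3) - (-4*pi/3 - 4/3) = 8*pi/3.
Hence b_6 = (1/(2*pi))·(8*pi/3) = 4/3.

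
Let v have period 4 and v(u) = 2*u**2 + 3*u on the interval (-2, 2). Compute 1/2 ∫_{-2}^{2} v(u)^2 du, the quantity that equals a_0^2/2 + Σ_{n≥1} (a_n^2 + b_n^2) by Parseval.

1/2 ∫_{-2}^{2} v(u)^2 du = 1/2 · (496/5) = 248/5.

248/5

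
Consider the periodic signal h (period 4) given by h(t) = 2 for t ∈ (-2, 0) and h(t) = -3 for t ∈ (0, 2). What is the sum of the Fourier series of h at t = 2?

-1/2

t = 2 differs from t = -2 by 1 full period(s), and the series is 4-periodic.
At t = -2 the one-sided limits are h(-2^-) = -3 and h(-2^+) = 2.
By Dirichlet's theorem the series converges to their average, [(-3) + (2)]/2 = -1/2.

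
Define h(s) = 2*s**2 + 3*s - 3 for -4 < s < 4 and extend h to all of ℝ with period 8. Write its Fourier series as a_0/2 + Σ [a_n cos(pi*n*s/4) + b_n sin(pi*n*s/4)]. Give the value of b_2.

-12/pi

b_2 = 1/4 ∫_{-4}^{4} h(s) sin(pi*s/2) ds.
Integrating by parts twice (tabular method), an antiderivative of (2*s**2 + 3*s - 3) sin(pi*s/2) is -4*s**2*cos(pi*s/2)/pi + 16*s*sin(pi*s/2)/pi**2 - 6*s*cos(pi*s/2)/pi + 12*sin(pi*s/2)/pi**2 + 32*cos(pi*s/2)/pi**3 + 6*cos(pi*s/2)/pi; evaluating from -4 to 4: ∫_{-4}^{4} (2*s**2 + 3*s - 3) sin(pi*s/2) ds = (-82/pi + 32/pi**3) - (-34/pi + 32/pi**3) = -48/pi.
Hence b_2 = (1/4)·(-48/pi) = -12/pi.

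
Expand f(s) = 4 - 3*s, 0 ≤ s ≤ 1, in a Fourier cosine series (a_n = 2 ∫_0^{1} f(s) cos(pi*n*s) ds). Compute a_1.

12/pi**2

a_1 = 2 ∫_0^{1} (4 - 3*s) cos(pi*s) ds.
Integrating by parts (boundary term plus one more integral), an antiderivative of (4 - 3*s) cos(pi*s) is -3*s*sin(pi*s)/pi + 4*sin(pi*s)/pi - 3*cos(pi*s)/pi**2; evaluating from 0 to 1: ∫_{0}^{1} (4 - 3*s) cos(pi*s) ds = (3/pi**2) - (-3/pi**2) = 6/pi**2.
Hence a_1 = 2·(6/pi**2) = 12/pi**2.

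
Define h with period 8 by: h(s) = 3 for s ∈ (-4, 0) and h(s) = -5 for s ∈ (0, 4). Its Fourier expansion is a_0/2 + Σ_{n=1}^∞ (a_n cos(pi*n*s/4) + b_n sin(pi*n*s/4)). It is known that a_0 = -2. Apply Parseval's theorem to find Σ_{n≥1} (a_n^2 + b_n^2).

32

Parseval: a_0^2/2 + Σ_{n≥1} (a_n^2+b_n^2) = 1/4 ∫_{-4}^{4} h(s)^2 ds = 34.
Subtract a_0^2/2 = 2: Σ (a_n^2+b_n^2) = 32.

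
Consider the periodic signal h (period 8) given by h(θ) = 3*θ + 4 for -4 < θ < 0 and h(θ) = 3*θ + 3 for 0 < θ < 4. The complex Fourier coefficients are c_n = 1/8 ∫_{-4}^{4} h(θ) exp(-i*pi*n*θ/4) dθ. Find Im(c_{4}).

3/pi

Since h is real-valued, Im(c_{4}) = -1/8 ∫_{-4}^{4} h(θ) sin(pi*θ) dθ = -b_{4}/2.
Split the integral at the breakpoints.
Integrating by parts (boundary term plus one more integral), an antiderivative of (3*θ + 4) sin(pi*θ) is -3*θ*cos(pi*θ)/pi + 3*sin(pi*θ)/pi**2 - 4*cos(pi*θ)/pi; evaluating from -4 to 0: ∫_{-4}^{0} (3*θ + 4) sin(pi*θ) dθ = (-4/pi) - (8/pi) = -12/pi.
Integrating by parts (boundary term plus one more integral), an antiderivative of (3*θ + 3) sin(pi*θ) is -3*θ*cos(pi*θ)/pi + 3*sin(pi*θ)/pi**2 - 3*cos(pi*θ)/pi; evaluating from 0 to 4: ∫_{0}^{4} (3*θ + 3) sin(pi*θ) dθ = (-15/pi) - (-3/pi) = -12/pi.
So ∫_{-4}^{4} h(θ) sin(pi*θ) dθ = -24/pi.
Hence Im(c_{4}) = (-1/8)·(-24/pi) = 3/pi.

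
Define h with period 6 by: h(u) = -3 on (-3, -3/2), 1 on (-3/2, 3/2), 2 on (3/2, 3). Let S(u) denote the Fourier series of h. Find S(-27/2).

-1

u = -27/2 differs from u = -3/2 by -2 full period(s), and the series is 6-periodic.
At u = -3/2 the one-sided limits are h(-3/2^-) = -3 and h(-3/2^+) = 1.
By Dirichlet's theorem the series converges to their average, [(-3) + (1)]/2 = -1.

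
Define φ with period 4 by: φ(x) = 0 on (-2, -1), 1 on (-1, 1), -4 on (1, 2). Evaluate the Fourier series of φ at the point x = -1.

At x = -1 the one-sided limits are φ(-1^-) = 0 and φ(-1^+) = 1.
By Dirichlet's theorem the series converges to their average, [(0) + (1)]/2 = 1/2.

1/2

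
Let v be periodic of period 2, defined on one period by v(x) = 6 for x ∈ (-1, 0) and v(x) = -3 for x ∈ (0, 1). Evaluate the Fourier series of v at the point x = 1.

3/2

x = 1 differs from x = -1 by 1 full period(s), and the series is 2-periodic.
At x = -1 the one-sided limits are v(-1^-) = -3 and v(-1^+) = 6.
By Dirichlet's theorem the series converges to their average, [(-3) + (6)]/2 = 3/2.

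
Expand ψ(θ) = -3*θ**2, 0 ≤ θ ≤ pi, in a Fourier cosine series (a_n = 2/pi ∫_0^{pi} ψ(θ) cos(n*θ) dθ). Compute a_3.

4/3

a_3 = 2/pi ∫_0^{pi} (-3*θ**2) cos(3*θ) dθ.
Integrating by parts twice (tabular method), an antiderivative of (-3*θ**2) cos(3*θ) is -θ**2*sin(3*θ) - 2*θ*cos(3*θ)/3 + 2*sin(3*θ)/9; evaluating from 0 to pi: ∫_{0}^{pi} (-3*θ**2) cos(3*θ) dθ = (2*pi/3) - (0) = 2*pi/3.
Hence a_3 = (2/pi)·(2*pi/3) = 4/3.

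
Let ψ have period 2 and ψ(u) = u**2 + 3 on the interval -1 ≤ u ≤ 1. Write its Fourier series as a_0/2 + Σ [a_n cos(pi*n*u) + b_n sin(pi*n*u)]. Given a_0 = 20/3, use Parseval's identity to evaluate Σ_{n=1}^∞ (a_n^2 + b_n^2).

8/45

Parseval: a_0^2/2 + Σ_{n≥1} (a_n^2+b_n^2) = ∫_{-1}^{1} ψ(u)^2 du = 112/5.
Subtract a_0^2/2 = 200/9: Σ (a_n^2+b_n^2) = 8/45.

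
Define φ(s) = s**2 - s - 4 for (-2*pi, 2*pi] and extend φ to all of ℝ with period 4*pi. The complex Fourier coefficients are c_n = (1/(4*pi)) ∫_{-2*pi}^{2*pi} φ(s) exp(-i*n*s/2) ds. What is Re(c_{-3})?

Since φ is real-valued, Re(c_{-3}) = (1/(4*pi)) ∫_{-2*pi}^{2*pi} φ(s) cos(-3*s/2) ds = a_{3}/2.
Integrating by parts twice (tabular method), an antiderivative of (s**2 - s - 4) cos(-3*s/2) is 2*s**2*sin(3*s/2)/3 - 2*s*sin(3*s/2)/3 + 8*s*cos(3*s/2)/9 - 88*sin(3*s/2)/27 - 4*cos(3*s/2)/9; evaluating from -2*pi to 2*pi: ∫_{-2*pi}^{2*pi} (s**2 - s - 4) cos(-3*s/2) ds = (4/9 - 16*pi/9) - (4/9 + 16*pi/9) = -32*pi/9.
Hence Re(c_{-3}) = (1/(4*pi))·(-32*pi/9) = -8/9.

-8/9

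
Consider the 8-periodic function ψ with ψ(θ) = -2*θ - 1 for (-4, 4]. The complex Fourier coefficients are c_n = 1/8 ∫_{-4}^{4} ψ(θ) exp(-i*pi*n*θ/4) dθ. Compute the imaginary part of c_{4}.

Since ψ is real-valued, Im(c_{4}) = -1/8 ∫_{-4}^{4} ψ(θ) sin(pi*θ) dθ = -b_{4}/2.
Integrating by parts (boundary term plus one more integral), an antiderivative of (-2*θ - 1) sin(pi*θ) is 2*θ*cos(pi*θ)/pi - 2*sin(pi*θ)/pi**2 + cos(pi*θ)/pi; evaluating from -4 to 4: ∫_{-4}^{4} (-2*θ - 1) sin(pi*θ) dθ = (9/pi) - (-7/pi) = 16/pi.
Hence Im(c_{4}) = (-1/8)·(16/pi) = -2/pi.

-2/pi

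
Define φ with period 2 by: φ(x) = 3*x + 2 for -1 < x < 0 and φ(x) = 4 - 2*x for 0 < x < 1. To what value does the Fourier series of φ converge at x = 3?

x = 3 differs from x = 1 by 1 full period(s), and the series is 2-periodic.
At x = 1 the one-sided limits are φ(1^-) = 2 and φ(1^+) = -1.
By Dirichlet's theorem the series converges to their average, [(2) + (-1)]/2 = 1/2.

1/2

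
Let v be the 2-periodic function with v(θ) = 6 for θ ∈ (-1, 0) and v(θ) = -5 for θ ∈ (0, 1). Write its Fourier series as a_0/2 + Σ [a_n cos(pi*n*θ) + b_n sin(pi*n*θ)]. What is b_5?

b_5 = ∫_{-1}^{1} v(θ) sin(5*pi*θ) dθ.
Split the integral at the breakpoints.
Directly, an antiderivative of (6) sin(5*pi*θ) is -6*cos(5*pi*θ)/(5*pi); evaluating from -1 to 0: ∫_{-1}^{0} (6) sin(5*pi*θ) dθ = (-6/(5*pi)) - (6/(5*pi)) = -12/(5*pi).
Directly, an antiderivative of (-5) sin(5*pi*θ) is cos(5*pi*θ)/pi; evaluating from 0 to 1: ∫_{0}^{1} (-5) sin(5*pi*θ) dθ = (-1/pi) - (1/pi) = -2/pi.
Summing the pieces gives b_5 = -22/(5*pi).

-22/(5*pi)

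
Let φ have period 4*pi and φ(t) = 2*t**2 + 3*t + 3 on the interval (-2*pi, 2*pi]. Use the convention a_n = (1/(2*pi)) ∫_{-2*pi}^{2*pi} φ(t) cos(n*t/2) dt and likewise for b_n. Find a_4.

2

a_4 = (1/(2*pi)) ∫_{-2*pi}^{2*pi} φ(t) cos(2*t) dt.
Integrating by parts twice (tabular method), an antiderivative of (2*t**2 + 3*t + 3) cos(2*t) is t**2*sin(2*t) + 3*t*sin(2*t)/2 + t*cos(2*t) + sin(2*t) + 3*cos(2*t)/4; evaluating from -2*pi to 2*pi: ∫_{-2*pi}^{2*pi} (2*t**2 + 3*t + 3) cos(2*t) dt = (3/4 + 2*pi) - (3/4 - 2*pi) = 4*pi.
Hence a_4 = (1/(2*pi))·(4*pi) = 2.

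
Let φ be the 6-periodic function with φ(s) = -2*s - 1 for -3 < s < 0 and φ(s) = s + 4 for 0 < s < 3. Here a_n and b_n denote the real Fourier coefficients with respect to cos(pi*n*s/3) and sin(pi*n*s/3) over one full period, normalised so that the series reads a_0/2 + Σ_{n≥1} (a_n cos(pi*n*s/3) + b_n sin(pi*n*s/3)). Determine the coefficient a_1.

-18/pi**2

a_1 = 1/3 ∫_{-3}^{3} φ(s) cos(pi*s/3) ds.
Split the integral at the breakpoints.
Integrating by parts (boundary term plus one more integral), an antiderivative of (-2*s - 1) cos(pi*s/3) is -6*s*sin(pi*s/3)/pi - 3*sin(pi*s/3)/pi - 18*cos(pi*s/3)/pi**2; evaluating from -3 to 0: ∫_{-3}^{0} (-2*s - 1) cos(pi*s/3) ds = (-18/pi**2) - (18/pi**2) = -36/pi**2.
Integrating by parts (boundary term plus one more integral), an antiderivative of (s + 4) cos(pi*s/3) is 3*s*sin(pi*s/3)/pi + 12*sin(pi*s/3)/pi + 9*cos(pi*s/3)/pi**2; evaluating from 0 to 3: ∫_{0}^{3} (s + 4) cos(pi*s/3) ds = (-9/pi**2) - (9/pi**2) = -18/pi**2.
Summing the pieces and multiplying by (1/3) gives a_1 = -18/pi**2.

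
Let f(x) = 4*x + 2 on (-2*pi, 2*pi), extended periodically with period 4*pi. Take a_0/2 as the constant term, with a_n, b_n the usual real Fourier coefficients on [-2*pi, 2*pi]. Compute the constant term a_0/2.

2

a_0 = (1/(2*pi)) ∫_{-2*pi}^{2*pi} f(x) dx = (1/(2*pi)) · (8*pi) = 4.
So the constant term a_0/2 = 2.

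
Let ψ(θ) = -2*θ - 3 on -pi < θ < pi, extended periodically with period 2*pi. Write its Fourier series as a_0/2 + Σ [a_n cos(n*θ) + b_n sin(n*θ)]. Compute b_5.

-4/5

b_5 = 1/pi ∫_{-pi}^{pi} ψ(θ) sin(5*θ) dθ.
Integrating by parts (boundary term plus one more integral), an antiderivative of (-2*θ - 3) sin(5*θ) is 2*θ*cos(5*θ)/5 - 2*sin(5*θ)/25 + 3*cos(5*θ)/5; evaluating from -pi to pi: ∫_{-pi}^{pi} (-2*θ - 3) sin(5*θ) dθ = (-2*pi/5 - 3/5) - (-3/5 + 2*pi/5) = -4*pi/5.
Hence b_5 = (1/pi)·(-4*pi/5) = -4/5.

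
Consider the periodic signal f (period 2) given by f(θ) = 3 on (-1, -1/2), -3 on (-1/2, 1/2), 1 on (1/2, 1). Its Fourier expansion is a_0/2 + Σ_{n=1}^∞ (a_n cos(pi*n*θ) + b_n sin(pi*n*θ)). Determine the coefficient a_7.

a_7 = ∫_{-1}^{1} f(θ) cos(7*pi*θ) dθ.
Split the integral at the breakpoints.
Directly, an antiderivative of (3) cos(7*pi*θ) is 3*sin(7*pi*θ)/(7*pi); evaluating from -1 to -1/2: ∫_{-1}^{-1/2} (3) cos(7*pi*θ) dθ = (3/(7*pi)) - (0) = 3/(7*pi).
Directly, an antiderivative of (-3) cos(7*pi*θ) is -3*sin(7*pi*θ)/(7*pi); evaluating from -1/2 to 1/2: ∫_{-1/2}^{1/2} (-3) cos(7*pi*θ) dθ = (3/(7*pi)) - (-3/(7*pi)) = 6/(7*pi).
Directly, an antiderivative of (1) cos(7*pi*θ) is sin(7*pi*θ)/(7*pi); evaluating from 1/2 to 1: ∫_{1/2}^{1} (1) cos(7*pi*θ) dθ = (0) - (-1/(7*pi)) = 1/(7*pi).
Summing the pieces gives a_7 = 10/(7*pi).

10/(7*pi)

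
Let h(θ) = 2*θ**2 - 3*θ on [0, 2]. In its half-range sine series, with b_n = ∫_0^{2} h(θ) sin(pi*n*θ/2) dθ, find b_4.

b_4 = ∫_0^{2} (2*θ**2 - 3*θ) sin(2*pi*θ) dθ.
Integrating by parts twice (tabular method), an antiderivative of (2*θ**2 - 3*θ) sin(2*pi*θ) is -θ**2*cos(2*pi*θ)/pi + θ*sin(2*pi*θ)/pi**2 + 3*θ*cos(2*pi*θ)/(2*pi) - 3*sin(2*pi*θ)/(4*pi**2) + cos(2*pi*θ)/(2*pi**3); evaluating from 0 to 2: ∫_{0}^{2} (2*θ**2 - 3*θ) sin(2*pi*θ) dθ = ((1/2 - pi**2)/pi**3) - (1/(2*pi**3)) = -1/pi.
Hence b_4 = -1/pi.

-1/pi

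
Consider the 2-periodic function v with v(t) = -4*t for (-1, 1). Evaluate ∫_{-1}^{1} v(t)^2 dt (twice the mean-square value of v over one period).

∫_{-1}^{1} v(t)^2 dt = 32/3.

32/3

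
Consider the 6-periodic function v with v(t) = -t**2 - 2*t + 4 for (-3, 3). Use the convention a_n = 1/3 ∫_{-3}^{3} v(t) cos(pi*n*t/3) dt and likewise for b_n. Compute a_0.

2

a_0 = 1/3 ∫_{-3}^{3} v(t) dt = 1/3 · (6) = 2.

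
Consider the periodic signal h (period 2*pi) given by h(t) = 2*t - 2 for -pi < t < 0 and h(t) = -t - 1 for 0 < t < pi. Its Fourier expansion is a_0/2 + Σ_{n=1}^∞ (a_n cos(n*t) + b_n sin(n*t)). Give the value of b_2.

-1/2

b_2 = 1/pi ∫_{-pi}^{pi} h(t) sin(2*t) dt.
Split the integral at the breakpoints.
Integrating by parts (boundary term plus one more integral), an antiderivative of (2*t - 2) sin(2*t) is -t*cos(2*t) + sin(2*t)/2 + cos(2*t); evaluating from -pi to 0: ∫_{-pi}^{0} (2*t - 2) sin(2*t) dt = (1) - (1 + pi) = -pi.
Integrating by parts (boundary term plus one more integral), an antiderivative of (-t - 1) sin(2*t) is t*cos(2*t)/2 - sin(2*t)/4 + cos(2*t)/2; evaluating from 0 to pi: ∫_{0}^{pi} (-t - 1) sin(2*t) dt = (1/2 + pi/2) - (1/2) = pi/2.
Summing the pieces and multiplying by (1/pi) gives b_2 = -1/2.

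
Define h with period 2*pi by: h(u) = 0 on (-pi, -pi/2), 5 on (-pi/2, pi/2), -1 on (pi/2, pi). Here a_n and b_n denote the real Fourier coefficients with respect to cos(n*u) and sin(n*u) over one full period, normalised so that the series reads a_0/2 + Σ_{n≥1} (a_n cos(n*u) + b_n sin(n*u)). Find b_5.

b_5 = 1/pi ∫_{-pi}^{pi} h(u) sin(5*u) du.
Split the integral at the breakpoints.
∫_{-pi}^{-pi/2} (0) sin(5*u) du = 0.
Directly, an antiderivative of (5) sin(5*u) is -cos(5*u); evaluating from -pi/2 to pi/2: ∫_{-pi/2}^{pi/2} (5) sin(5*u) du = (0) - (0) = 0.
Directly, an antiderivative of (-1) sin(5*u) is cos(5*u)/5; evaluating from pi/2 to pi: ∫_{pi/2}^{pi} (-1) sin(5*u) du = (-1/5) - (0) = -1/5.
Summing the pieces and multiplying by (1/pi) gives b_5 = -1/(5*pi).

-1/(5*pi)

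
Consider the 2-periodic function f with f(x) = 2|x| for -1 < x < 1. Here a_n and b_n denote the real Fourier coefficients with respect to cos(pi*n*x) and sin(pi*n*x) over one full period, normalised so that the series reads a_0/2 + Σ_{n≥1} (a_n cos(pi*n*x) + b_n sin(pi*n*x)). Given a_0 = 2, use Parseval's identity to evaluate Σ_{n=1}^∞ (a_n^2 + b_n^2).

2/3

Parseval: a_0^2/2 + Σ_{n≥1} (a_n^2+b_n^2) = ∫_{-1}^{1} f(x)^2 dx = 8/3.
Subtract a_0^2/2 = 2: Σ (a_n^2+b_n^2) = 2/3.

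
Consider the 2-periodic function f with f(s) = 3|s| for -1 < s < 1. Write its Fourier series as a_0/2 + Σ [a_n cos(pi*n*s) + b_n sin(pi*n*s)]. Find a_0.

3

a_0 = ∫_{-1}^{1} f(s) ds = 3.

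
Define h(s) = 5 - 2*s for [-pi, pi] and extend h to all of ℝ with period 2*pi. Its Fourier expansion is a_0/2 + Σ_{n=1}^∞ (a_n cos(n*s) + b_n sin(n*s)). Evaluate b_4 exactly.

1

b_4 = 1/pi ∫_{-pi}^{pi} h(s) sin(4*s) ds.
Integrating by parts (boundary term plus one more integral), an antiderivative of (5 - 2*s) sin(4*s) is s*cos(4*s)/2 - sin(4*s)/8 - 5*cos(4*s)/4; evaluating from -pi to pi: ∫_{-pi}^{pi} (5 - 2*s) sin(4*s) ds = (-5/4 + pi/2) - (-pi/2 - 5/4) = pi.
Hence b_4 = (1/pi)·(pi) = 1.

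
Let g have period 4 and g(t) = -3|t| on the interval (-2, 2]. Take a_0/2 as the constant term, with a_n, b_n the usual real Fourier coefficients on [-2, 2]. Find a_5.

a_5 = 1/2 ∫_{-2}^{2} g(t) cos(5*pi*t/2) dt.
g is even and cos(5*pi*t/2) is even, so the integrand is even and a_5 = ∫_0^{2} g(t) cos(5*pi*t/2) dt.
Integrating by parts (boundary term plus one more integral), an antiderivative of (-3*t) cos(5*pi*t/2) is -6*t*sin(5*pi*t/2)/(5*pi) - 12*cos(5*pi*t/2)/(25*pi**2); evaluating from 0 to 2: ∫_{0}^{2} (-3*t) cos(5*pi*t/2) dt = (12/(25*pi**2)) - (-12/(25*pi**2)) = 24/(25*pi**2).
Hence a_5 = 24/(25*pi**2).

24/(25*pi**2)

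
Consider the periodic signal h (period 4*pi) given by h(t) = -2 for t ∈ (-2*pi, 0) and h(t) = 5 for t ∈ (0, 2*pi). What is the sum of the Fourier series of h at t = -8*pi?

t = -8*pi differs from t = 0 by -2 full period(s), and the series is 4*pi-periodic.
At t = 0 the one-sided limits are h(0^-) = -2 and h(0^+) = 5.
By Dirichlet's theorem the series converges to their average, [(-2) + (5)]/2 = 3/2.

3/2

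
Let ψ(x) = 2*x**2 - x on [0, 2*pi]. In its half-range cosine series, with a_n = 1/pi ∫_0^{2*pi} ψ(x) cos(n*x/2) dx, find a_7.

a_7 = 1/pi ∫_0^{2*pi} (2*x**2 - x) cos(7*x/2) dx.
Integrating by parts twice (tabular method), an antiderivative of (2*x**2 - x) cos(7*x/2) is 4*x**2*sin(7*x/2)/7 - 2*x*sin(7*x/2)/7 + 16*x*cos(7*x/2)/49 - 32*sin(7*x/2)/343 - 4*cos(7*x/2)/49; evaluating from 0 to 2*pi: ∫_{0}^{2*pi} (2*x**2 - x) cos(7*x/2) dx = (4/49 - 32*pi/49) - (-4/49) = 8/49 - 32*pi/49.
Hence a_7 = (1/pi)·(8/49 - 32*pi/49) = 8*(1 - 4*pi)/(49*pi).

8*(1 - 4*pi)/(49*pi)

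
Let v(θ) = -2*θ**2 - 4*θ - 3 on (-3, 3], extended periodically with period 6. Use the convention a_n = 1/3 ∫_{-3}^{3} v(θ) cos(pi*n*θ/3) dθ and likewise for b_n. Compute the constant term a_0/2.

a_0 = 1/3 ∫_{-3}^{3} v(θ) dθ = 1/3 · (-54) = -18.
So the constant term a_0/2 = -9.

-9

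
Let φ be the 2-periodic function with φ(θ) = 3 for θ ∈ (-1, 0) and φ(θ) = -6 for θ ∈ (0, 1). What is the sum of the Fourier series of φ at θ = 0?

At θ = 0 the one-sided limits are φ(0^-) = 3 and φ(0^+) = -6.
By Dirichlet's theorem the series converges to their average, [(3) + (-6)]/2 = -3/2.

-3/2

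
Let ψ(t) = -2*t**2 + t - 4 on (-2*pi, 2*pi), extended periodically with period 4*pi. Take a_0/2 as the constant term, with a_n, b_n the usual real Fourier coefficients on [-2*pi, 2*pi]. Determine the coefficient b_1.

4

b_1 = (1/(2*pi)) ∫_{-2*pi}^{2*pi} ψ(t) sin(t/2) dt.
Integrating by parts twice (tabular method), an antiderivative of (-2*t**2 + t - 4) sin(t/2) is 4*t**2*cos(t/2) - 16*t*sin(t/2) - 2*t*cos(t/2) + 4*sin(t/2) - 24*cos(t/2); evaluating from -2*pi to 2*pi: ∫_{-2*pi}^{2*pi} (-2*t**2 + t - 4) sin(t/2) dt = (-16*pi**2 + 4*pi + 24) - (-16*pi**2 - 4*pi + 24) = 8*pi.
Hence b_1 = (1/(2*pi))·(8*pi) = 4.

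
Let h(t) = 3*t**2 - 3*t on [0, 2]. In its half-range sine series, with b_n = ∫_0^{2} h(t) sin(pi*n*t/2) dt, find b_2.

b_2 = ∫_0^{2} (3*t**2 - 3*t) sin(pi*t) dt.
Integrating by parts twice (tabular method), an antiderivative of (3*t**2 - 3*t) sin(pi*t) is -3*t**2*cos(pi*t)/pi + 6*t*sin(pi*t)/pi**2 + 3*t*cos(pi*t)/pi - 3*sin(pi*t)/pi**2 + 6*cos(pi*t)/pi**3; evaluating from 0 to 2: ∫_{0}^{2} (3*t**2 - 3*t) sin(pi*t) dt = (-6/pi + 6/pi**3) - (6/pi**3) = -6/pi.
Hence b_2 = -6/pi.

-6/pi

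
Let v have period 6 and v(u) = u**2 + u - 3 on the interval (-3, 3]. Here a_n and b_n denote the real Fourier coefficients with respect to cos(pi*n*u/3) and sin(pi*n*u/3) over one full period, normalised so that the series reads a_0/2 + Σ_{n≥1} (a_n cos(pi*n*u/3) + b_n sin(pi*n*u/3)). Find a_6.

pi**(-2)

a_6 = 1/3 ∫_{-3}^{3} v(u) cos(2*pi*u) du.
Integrating by parts twice (tabular method), an antiderivative of (u**2 + u - 3) cos(2*pi*u) is u**2*sin(2*pi*u)/(2*pi) + u*sin(2*pi*u)/(2*pi) + u*cos(2*pi*u)/(2*pi**2) - 3*sin(2*pi*u)/(2*pi) - sin(2*pi*u)/(4*pi**3) + cos(2*pi*u)/(4*pi**2); evaluating from -3 to 3: ∫_{-3}^{3} (u**2 + u - 3) cos(2*pi*u) du = (7/(4*pi**2)) - (-5/(4*pi**2)) = 3/pi**2.
Hence a_6 = (1/3)·(3/pi**2) = pi**(-2).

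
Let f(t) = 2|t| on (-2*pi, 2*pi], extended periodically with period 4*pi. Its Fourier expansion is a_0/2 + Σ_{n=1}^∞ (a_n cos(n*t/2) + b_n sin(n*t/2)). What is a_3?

-16/(9*pi)

a_3 = (1/(2*pi)) ∫_{-2*pi}^{2*pi} f(t) cos(3*t/2) dt.
f is even and cos(3*t/2) is even, so the integrand is even and a_3 = 1/pi ∫_0^{2*pi} f(t) cos(3*t/2) dt.
Integrating by parts (boundary term plus one more integral), an antiderivative of (2*t) cos(3*t/2) is 4*t*sin(3*t/2)/3 + 8*cos(3*t/2)/9; evaluating from 0 to 2*pi: ∫_{0}^{2*pi} (2*t) cos(3*t/2) dt = (-8/9) - (8/9) = -16/9.
Hence a_3 = (1/pi)·(-16/9) = -16/(9*pi).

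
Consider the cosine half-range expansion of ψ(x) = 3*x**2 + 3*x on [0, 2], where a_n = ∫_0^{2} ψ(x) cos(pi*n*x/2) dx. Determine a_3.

-8/pi**2

a_3 = ∫_0^{2} (3*x**2 + 3*x) cos(3*pi*x/2) dx.
Integrating by parts twice (tabular method), an antiderivative of (3*x**2 + 3*x) cos(3*pi*x/2) is 2*x**2*sin(3*pi*x/2)/pi + 2*x*sin(3*pi*x/2)/pi + 8*x*cos(3*pi*x/2)/(3*pi**2) - 16*sin(3*pi*x/2)/(9*pi**3) + 4*cos(3*pi*x/2)/(3*pi**2); evaluating from 0 to 2: ∫_{0}^{2} (3*x**2 + 3*x) cos(3*pi*x/2) dx = (-20/(3*pi**2)) - (4/(3*pi**2)) = -8/pi**2.
Hence a_3 = -8/pi**2.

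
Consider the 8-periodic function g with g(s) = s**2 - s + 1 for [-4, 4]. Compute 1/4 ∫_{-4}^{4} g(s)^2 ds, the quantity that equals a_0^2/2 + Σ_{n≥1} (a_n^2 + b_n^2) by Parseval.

682/5

1/4 ∫_{-4}^{4} g(s)^2 ds = 1/4 · (2728/5) = 682/5.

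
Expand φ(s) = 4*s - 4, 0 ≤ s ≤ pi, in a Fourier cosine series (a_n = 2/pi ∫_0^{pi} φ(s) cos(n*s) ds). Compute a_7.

-16/(49*pi)

a_7 = 2/pi ∫_0^{pi} (4*s - 4) cos(7*s) ds.
Integrating by parts (boundary term plus one more integral), an antiderivative of (4*s - 4) cos(7*s) is 4*s*sin(7*s)/7 - 4*sin(7*s)/7 + 4*cos(7*s)/49; evaluating from 0 to pi: ∫_{0}^{pi} (4*s - 4) cos(7*s) ds = (-4/49) - (4/49) = -8/49.
Hence a_7 = (2/pi)·(-8/49) = -16/(49*pi).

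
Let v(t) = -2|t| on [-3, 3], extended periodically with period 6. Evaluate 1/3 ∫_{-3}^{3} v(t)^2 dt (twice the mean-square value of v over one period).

24

1/3 ∫_{-3}^{3} v(t)^2 dt = 1/3 · (72) = 24.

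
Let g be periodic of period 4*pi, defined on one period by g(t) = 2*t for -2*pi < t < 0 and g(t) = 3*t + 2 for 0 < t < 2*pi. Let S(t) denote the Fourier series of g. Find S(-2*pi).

t = -2*pi differs from t = 2*pi by -1 full period(s), and the series is 4*pi-periodic.
At t = 2*pi the one-sided limits are g(2*pi^-) = 2 + 6*pi and g(2*pi^+) = -4*pi.
By Dirichlet's theorem the series converges to their average, [(2 + 6*pi) + (-4*pi)]/2 = 1 + pi.

1 + pi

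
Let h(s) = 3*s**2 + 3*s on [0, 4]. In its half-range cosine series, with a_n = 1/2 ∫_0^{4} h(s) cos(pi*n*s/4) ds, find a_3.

a_3 = 1/2 ∫_0^{4} (3*s**2 + 3*s) cos(3*pi*s/4) ds.
Integrating by parts twice (tabular method), an antiderivative of (3*s**2 + 3*s) cos(3*pi*s/4) is 4*s**2*sin(3*pi*s/4)/pi + 4*s*sin(3*pi*s/4)/pi + 32*s*cos(3*pi*s/4)/(3*pi**2) - 128*sin(3*pi*s/4)/(9*pi**3) + 16*cos(3*pi*s/4)/(3*pi**2); evaluating from 0 to 4: ∫_{0}^{4} (3*s**2 + 3*s) cos(3*pi*s/4) ds = (-48/pi**2) - (16/(3*pi**2)) = -160/(3*pi**2).
Hence a_3 = (1/2)·(-160/(3*pi**2)) = -80/(3*pi**2).

-80/(3*pi**2)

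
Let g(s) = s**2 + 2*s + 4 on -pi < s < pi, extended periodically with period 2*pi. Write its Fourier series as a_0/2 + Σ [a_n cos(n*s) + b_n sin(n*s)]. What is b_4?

-1

b_4 = 1/pi ∫_{-pi}^{pi} g(s) sin(4*s) ds.
Integrating by parts twice (tabular method), an antiderivative of (s**2 + 2*s + 4) sin(4*s) is -s**2*cos(4*s)/4 + s*sin(4*s)/8 - s*cos(4*s)/2 + sin(4*s)/8 - 31*cos(4*s)/32; evaluating from -pi to pi: ∫_{-pi}^{pi} (s**2 + 2*s + 4) sin(4*s) ds = (-pi**2/4 - pi/2 - 31/32) - (-pi**2/4 - 31/32 + pi/2) = -pi.
Hence b_4 = (1/pi)·(-pi) = -1.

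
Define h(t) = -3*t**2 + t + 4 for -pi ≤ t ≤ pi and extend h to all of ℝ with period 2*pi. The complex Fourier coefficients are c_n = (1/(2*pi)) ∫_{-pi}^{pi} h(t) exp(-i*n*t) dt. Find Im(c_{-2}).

-1/2

Since h is real-valued, Im(c_{-2}) = -(1/(2*pi)) ∫_{-pi}^{pi} h(t) sin(-2*t) dt = b_{2}/2.
Integrating by parts twice (tabular method), an antiderivative of (-3*t**2 + t + 4) sin(-2*t) is -3*t**2*cos(2*t)/2 + 3*t*sin(2*t)/2 + t*cos(2*t)/2 - sin(2*t)/4 + 11*cos(2*t)/4; evaluating from -pi to pi: ∫_{-pi}^{pi} (-3*t**2 + t + 4) sin(-2*t) dt = (-3*pi**2/2 + pi/2 + 11/4) - (-3*pi**2/2 - pi/2 + 11/4) = pi.
Hence Im(c_{-2}) = (-1/(2*pi))·(pi) = -1/2.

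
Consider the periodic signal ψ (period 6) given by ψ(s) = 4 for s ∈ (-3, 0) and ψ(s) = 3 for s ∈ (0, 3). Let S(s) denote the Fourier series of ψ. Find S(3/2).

3

ψ is continuous at s = 3/2 with value 3, so the series converges to 3 there.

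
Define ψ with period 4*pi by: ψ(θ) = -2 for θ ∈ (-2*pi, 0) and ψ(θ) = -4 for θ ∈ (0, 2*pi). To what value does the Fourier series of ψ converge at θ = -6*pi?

-3

θ = -6*pi differs from θ = 2*pi by -2 full period(s), and the series is 4*pi-periodic.
At θ = 2*pi the one-sided limits are ψ(2*pi^-) = -4 and ψ(2*pi^+) = -2.
By Dirichlet's theorem the series converges to their average, [(-4) + (-2)]/2 = -3.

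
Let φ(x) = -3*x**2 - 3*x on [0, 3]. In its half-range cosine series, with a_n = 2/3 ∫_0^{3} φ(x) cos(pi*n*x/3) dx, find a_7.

a_7 = 2/3 ∫_0^{3} (-3*x**2 - 3*x) cos(7*pi*x/3) dx.
Integrating by parts twice (tabular method), an antiderivative of (-3*x**2 - 3*x) cos(7*pi*x/3) is -9*x**2*sin(7*pi*x/3)/(7*pi) - 9*x*sin(7*pi*x/3)/(7*pi) - 54*x*cos(7*pi*x/3)/(49*pi**2) + 162*sin(7*pi*x/3)/(343*pi**3) - 27*cos(7*pi*x/3)/(49*pi**2); evaluating from 0 to 3: ∫_{0}^{3} (-3*x**2 - 3*x) cos(7*pi*x/3) dx = (27/(7*pi**2)) - (-27/(49*pi**2)) = 216/(49*pi**2).
Hence a_7 = (2/3)·(216/(49*pi**2)) = 144/(49*pi**2).

144/(49*pi**2)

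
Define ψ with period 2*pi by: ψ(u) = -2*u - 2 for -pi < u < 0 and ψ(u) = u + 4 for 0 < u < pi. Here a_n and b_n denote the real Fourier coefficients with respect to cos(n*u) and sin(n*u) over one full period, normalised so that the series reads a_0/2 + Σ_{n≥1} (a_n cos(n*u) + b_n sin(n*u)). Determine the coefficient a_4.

0

a_4 = 1/pi ∫_{-pi}^{pi} ψ(u) cos(4*u) du.
Split the integral at the breakpoints.
Integrating by parts (boundary term plus one more integral), an antiderivative of (-2*u - 2) cos(4*u) is -u*sin(4*u)/2 - sin(4*u)/2 - cos(4*u)/8; evaluating from -pi to 0: ∫_{-pi}^{0} (-2*u - 2) cos(4*u) du = (-1/8) - (-1/8) = 0.
Integrating by parts (boundary term plus one more integral), an antiderivative of (u + 4) cos(4*u) is u*sin(4*u)/4 + sin(4*u) + cos(4*u)/16; evaluating from 0 to pi: ∫_{0}^{pi} (u + 4) cos(4*u) du = (1/16) - (1/16) = 0.
Summing the pieces and multiplying by (1/pi) gives a_4 = 0.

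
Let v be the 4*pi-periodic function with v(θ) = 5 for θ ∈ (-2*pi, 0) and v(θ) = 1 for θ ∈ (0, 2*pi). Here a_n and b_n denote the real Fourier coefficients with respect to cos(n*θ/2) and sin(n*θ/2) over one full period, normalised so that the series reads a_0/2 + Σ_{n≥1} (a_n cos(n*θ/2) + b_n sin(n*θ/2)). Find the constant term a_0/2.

3

a_0 = (1/(2*pi)) ∫_{-2*pi}^{2*pi} v(θ) dθ = (1/(2*pi)) · (12*pi) = 6.
So the constant term a_0/2 = 3.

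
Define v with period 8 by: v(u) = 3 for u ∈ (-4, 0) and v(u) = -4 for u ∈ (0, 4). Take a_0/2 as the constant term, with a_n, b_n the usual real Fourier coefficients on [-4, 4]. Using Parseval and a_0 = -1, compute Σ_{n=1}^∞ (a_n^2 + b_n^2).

49/2

Parseval: a_0^2/2 + Σ_{n≥1} (a_n^2+b_n^2) = 1/4 ∫_{-4}^{4} v(u)^2 du = 25.
Subtract a_0^2/2 = 1/2: Σ (a_n^2+b_n^2) = 49/2.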